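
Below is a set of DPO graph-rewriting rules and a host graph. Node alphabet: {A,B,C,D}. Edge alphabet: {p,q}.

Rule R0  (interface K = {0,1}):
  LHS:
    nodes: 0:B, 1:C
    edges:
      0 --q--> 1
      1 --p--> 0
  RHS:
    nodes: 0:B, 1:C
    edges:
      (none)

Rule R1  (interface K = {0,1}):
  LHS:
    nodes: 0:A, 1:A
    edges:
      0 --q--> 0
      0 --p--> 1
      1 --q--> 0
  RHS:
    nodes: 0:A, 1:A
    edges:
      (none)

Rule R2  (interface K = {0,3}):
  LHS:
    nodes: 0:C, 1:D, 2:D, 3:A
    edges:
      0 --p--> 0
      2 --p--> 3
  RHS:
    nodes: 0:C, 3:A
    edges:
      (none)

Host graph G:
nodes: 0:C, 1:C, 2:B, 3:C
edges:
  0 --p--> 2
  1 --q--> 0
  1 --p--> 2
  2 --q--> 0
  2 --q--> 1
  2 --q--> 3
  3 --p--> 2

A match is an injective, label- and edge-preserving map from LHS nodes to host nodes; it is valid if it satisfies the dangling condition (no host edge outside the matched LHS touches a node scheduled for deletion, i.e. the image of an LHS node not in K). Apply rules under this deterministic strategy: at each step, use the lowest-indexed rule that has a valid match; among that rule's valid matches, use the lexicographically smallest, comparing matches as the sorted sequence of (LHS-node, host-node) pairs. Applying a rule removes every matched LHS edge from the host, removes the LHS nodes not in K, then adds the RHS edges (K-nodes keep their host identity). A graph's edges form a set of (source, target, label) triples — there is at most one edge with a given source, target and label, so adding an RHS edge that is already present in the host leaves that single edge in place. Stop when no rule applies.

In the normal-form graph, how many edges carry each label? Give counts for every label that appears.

Answer: q:1

Rewrite trace:
initial: |V|=4 |E|=7  E = 0-p->2 1-q->0 1-p->2 2-q->0 2-q->1 2-q->3 3-p->2
step 1: apply R0 at {0↦2, 1↦0}  → |V|=4 |E|=5  E = 1-q->0 1-p->2 2-q->1 2-q->3 3-p->2
step 2: apply R0 at {0↦2, 1↦1}  → |V|=4 |E|=3  E = 1-q->0 2-q->3 3-p->2
step 3: apply R0 at {0↦2, 1↦3}  → |V|=4 |E|=1  E = 1-q->0
halt: no rule applies after step 3
NF edges: [(1, 0, 'q')]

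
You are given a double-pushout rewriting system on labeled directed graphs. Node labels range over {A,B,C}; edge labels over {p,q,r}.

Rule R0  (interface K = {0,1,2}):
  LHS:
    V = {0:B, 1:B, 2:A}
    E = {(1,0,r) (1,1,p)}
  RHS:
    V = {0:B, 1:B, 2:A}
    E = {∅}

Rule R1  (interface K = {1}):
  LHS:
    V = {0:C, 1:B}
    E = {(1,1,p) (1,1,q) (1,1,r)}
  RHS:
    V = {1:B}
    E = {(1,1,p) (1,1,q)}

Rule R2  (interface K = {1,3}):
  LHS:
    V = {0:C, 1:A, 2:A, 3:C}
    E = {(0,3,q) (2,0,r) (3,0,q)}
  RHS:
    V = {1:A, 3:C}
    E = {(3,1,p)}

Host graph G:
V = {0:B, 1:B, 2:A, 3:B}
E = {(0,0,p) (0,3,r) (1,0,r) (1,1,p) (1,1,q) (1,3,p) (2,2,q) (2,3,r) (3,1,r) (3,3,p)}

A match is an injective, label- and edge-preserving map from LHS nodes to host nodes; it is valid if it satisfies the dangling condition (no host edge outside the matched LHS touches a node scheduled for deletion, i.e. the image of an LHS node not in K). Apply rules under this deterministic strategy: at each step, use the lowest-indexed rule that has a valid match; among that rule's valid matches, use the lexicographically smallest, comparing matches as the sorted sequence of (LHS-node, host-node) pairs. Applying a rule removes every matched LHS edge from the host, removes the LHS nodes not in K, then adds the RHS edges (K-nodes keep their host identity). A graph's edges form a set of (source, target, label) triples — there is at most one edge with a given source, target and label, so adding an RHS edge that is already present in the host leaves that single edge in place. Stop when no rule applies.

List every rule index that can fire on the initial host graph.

R0: 3 valid matches — {0↦0, 1↦1, 2↦2}, {0↦1, 1↦3, 2↦2}, {0↦3, 1↦0, 2↦2}
R1: no valid match — LHS pattern not found
R2: no valid match — LHS pattern not found

Answer: [R0]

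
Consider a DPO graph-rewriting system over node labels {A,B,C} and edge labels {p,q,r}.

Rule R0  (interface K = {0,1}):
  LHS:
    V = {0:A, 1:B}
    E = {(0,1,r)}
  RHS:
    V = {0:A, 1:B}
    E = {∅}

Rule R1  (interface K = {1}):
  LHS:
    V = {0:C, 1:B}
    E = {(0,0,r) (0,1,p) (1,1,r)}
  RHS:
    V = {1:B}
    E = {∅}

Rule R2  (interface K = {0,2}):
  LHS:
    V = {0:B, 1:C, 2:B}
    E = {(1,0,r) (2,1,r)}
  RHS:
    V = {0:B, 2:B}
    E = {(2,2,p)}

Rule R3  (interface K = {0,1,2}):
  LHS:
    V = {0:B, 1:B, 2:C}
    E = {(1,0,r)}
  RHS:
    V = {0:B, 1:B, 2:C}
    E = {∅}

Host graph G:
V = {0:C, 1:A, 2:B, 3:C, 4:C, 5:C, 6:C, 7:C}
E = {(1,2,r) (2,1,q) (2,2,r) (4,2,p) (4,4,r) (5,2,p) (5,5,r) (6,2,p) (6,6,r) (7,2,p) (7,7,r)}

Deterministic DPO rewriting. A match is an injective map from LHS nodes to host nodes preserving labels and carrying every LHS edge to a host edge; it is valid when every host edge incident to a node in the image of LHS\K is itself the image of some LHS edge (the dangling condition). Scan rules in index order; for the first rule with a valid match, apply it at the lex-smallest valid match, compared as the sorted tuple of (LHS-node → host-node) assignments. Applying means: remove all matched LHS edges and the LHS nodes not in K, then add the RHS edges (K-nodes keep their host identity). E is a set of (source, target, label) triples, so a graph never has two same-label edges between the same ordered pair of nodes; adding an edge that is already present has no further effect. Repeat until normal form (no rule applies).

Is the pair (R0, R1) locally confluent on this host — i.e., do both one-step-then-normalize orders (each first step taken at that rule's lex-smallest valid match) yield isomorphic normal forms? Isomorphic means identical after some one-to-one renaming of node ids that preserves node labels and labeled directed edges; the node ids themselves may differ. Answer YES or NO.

branch R0-first: apply at {0↦1, 1↦2} → |E|=10, then 1 more step(s) → NF |V|=7 |E|=7 V={0:C, 1:A, 2:B, 3:C, 5:C, 6:C, 7:C} E=2-q->1 5-p->2 5-r->5 6-p->2 6-r->6 7-p->2 7-r->7
branch R1-first: apply at {0↦4, 1↦2} → |E|=8, then 1 more step(s) → NF |V|=7 |E|=7 V={0:C, 1:A, 2:B, 3:C, 5:C, 6:C, 7:C} E=2-q->1 5-p->2 5-r->5 6-p->2 6-r->6 7-p->2 7-r->7
graphs isomorphic (equal up to label-preserving node renaming)

Answer: YES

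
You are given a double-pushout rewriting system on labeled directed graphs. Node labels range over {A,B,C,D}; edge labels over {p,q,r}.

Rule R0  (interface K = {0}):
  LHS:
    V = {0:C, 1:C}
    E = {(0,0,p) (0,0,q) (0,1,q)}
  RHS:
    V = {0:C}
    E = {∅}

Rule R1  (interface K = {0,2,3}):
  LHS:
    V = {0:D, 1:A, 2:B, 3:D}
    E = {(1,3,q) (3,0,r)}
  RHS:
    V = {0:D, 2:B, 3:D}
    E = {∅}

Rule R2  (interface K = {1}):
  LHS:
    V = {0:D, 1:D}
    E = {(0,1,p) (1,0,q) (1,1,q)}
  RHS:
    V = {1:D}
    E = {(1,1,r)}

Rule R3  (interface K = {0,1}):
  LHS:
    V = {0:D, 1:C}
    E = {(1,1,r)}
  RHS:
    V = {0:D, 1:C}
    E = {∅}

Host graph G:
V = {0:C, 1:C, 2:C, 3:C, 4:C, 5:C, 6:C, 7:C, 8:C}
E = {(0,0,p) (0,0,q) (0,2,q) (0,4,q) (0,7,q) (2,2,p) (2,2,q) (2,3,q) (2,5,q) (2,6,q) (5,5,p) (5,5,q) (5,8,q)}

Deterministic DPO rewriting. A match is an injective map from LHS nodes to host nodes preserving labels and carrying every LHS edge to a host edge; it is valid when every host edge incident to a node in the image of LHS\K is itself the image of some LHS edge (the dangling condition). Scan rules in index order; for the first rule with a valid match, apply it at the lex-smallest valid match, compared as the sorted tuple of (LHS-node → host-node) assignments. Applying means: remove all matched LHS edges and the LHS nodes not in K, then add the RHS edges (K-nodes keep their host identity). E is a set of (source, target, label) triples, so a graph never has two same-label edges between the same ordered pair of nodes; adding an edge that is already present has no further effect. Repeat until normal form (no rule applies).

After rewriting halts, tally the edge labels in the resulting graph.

Answer: q:4

Derivation:
start.  V:9 E:13  edges: 0-p->0 0-q->0 0-q->2 0-q->4 0-q->7 2-p->2 2-q->2 2-q->3 2-q->5 2-q->6 5-p->5 5-q->5 5-q->8
1. fire R0 via {0↦0, 1↦4}  →  V:8 E:10  edges: 0-q->2 0-q->7 2-p->2 2-q->2 2-q->3 2-q->5 2-q->6 5-p->5 5-q->5 5-q->8
2. fire R0 via {0↦2, 1↦3}  →  V:7 E:7  edges: 0-q->2 0-q->7 2-q->5 2-q->6 5-p->5 5-q->5 5-q->8
3. fire R0 via {0↦5, 1↦8}  →  V:6 E:4  edges: 0-q->2 0-q->7 2-q->5 2-q->6
halt: no rule applies after step 3
NF edges: [(0, 2, 'q'), (0, 7, 'q'), (2, 5, 'q'), (2, 6, 'q')]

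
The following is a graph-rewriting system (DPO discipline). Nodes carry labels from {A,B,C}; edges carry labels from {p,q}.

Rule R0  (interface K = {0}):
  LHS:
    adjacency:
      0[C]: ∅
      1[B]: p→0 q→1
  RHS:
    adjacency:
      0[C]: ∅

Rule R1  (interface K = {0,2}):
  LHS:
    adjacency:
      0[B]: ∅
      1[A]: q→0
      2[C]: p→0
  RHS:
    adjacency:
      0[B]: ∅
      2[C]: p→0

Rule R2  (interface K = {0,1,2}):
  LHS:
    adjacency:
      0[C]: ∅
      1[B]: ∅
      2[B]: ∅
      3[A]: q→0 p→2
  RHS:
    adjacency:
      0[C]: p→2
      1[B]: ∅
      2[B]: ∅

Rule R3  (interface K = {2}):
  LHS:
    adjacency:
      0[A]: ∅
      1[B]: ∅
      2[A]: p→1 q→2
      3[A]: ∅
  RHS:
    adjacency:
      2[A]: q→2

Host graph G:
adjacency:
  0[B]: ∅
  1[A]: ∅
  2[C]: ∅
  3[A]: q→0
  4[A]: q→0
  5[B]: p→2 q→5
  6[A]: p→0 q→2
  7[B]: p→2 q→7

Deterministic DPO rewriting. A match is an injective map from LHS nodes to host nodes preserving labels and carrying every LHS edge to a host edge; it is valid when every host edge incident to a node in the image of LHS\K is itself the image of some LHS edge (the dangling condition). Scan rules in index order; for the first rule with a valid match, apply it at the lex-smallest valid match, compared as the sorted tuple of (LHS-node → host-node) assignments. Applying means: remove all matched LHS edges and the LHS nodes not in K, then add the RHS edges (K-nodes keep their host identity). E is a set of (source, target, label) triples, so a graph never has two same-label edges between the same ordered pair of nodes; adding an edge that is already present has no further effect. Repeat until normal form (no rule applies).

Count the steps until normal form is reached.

initial: |V|=8 |E|=8  E = 3-q->0 4-q->0 5-p->2 5-q->5 6-p->0 6-q->2 7-p->2 7-q->7
step 1: apply R0 at {0↦2, 1↦5}  → |V|=7 |E|=6  E = 3-q->0 4-q->0 6-p->0 6-q->2 7-p->2 7-q->7
step 2: apply R0 at {0↦2, 1↦7}  → |V|=6 |E|=4  E = 3-q->0 4-q->0 6-p->0 6-q->2
halt: no rule applies after step 2

Answer: 2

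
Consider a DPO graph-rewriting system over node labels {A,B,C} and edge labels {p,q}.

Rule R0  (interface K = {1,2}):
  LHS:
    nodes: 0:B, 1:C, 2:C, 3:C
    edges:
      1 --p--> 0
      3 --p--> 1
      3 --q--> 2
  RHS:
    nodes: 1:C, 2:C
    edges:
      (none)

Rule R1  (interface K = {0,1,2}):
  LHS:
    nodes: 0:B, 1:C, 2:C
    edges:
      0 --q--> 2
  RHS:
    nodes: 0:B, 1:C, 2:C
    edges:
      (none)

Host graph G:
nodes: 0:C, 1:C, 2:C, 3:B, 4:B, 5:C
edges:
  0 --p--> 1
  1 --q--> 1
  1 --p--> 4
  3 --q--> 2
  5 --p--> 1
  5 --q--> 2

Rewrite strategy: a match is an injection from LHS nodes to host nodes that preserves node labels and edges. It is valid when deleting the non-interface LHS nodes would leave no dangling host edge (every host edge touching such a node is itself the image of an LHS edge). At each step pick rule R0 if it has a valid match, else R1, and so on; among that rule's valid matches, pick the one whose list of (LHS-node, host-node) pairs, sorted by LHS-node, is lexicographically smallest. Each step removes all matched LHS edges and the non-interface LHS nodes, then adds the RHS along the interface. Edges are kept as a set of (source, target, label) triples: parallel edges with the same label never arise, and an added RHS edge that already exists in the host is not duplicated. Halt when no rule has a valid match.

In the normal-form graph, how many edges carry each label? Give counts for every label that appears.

[0] host  ⇒  6 nodes, 6 edges  {0-p->1 1-q->1 1-p->4 3-q->2 5-p->1 5-q->2}
[1] R0 @ {0↦4, 1↦1, 2↦2, 3↦5}  ⇒  4 nodes, 3 edges  {0-p->1 1-q->1 3-q->2}
[2] R1 @ {0↦3, 1↦0, 2↦2}  ⇒  4 nodes, 2 edges  {0-p->1 1-q->1}
halt: no rule applies after step 2
NF edges: [(0, 1, 'p'), (1, 1, 'q')]

Answer: p:1 q:1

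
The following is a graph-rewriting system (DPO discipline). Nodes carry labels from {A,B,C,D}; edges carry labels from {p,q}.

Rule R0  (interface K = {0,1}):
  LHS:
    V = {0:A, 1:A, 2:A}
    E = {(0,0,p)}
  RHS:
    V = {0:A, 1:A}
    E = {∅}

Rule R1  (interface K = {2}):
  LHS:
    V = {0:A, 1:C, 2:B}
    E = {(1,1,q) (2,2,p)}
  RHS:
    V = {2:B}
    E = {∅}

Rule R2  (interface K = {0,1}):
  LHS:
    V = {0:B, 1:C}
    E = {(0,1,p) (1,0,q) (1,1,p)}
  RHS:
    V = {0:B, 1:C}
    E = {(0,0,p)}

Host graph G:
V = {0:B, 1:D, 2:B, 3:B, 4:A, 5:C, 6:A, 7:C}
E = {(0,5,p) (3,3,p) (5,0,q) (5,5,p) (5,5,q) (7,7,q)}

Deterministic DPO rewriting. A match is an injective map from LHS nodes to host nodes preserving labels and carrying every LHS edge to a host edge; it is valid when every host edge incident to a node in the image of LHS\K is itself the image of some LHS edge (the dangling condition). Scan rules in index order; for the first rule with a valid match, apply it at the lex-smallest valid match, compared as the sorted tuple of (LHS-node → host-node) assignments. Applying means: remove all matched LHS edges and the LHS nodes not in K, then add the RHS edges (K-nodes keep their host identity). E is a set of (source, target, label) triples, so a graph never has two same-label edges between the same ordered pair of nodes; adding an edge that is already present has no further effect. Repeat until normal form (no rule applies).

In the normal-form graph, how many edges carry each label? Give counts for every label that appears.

[0] host  ⇒  8 nodes, 6 edges  {0-p->5 3-p->3 5-q->0 5-p->5 5-q->5 7-q->7}
[1] R1 @ {0↦4, 1↦7, 2↦3}  ⇒  6 nodes, 4 edges  {0-p->5 5-q->0 5-p->5 5-q->5}
[2] R2 @ {0↦0, 1↦5}  ⇒  6 nodes, 2 edges  {0-p->0 5-q->5}
[3] R1 @ {0↦6, 1↦5, 2↦0}  ⇒  4 nodes, 0 edges  {∅}
final graph: no rule applies after step 3
NF edges: []

Answer: (no edges)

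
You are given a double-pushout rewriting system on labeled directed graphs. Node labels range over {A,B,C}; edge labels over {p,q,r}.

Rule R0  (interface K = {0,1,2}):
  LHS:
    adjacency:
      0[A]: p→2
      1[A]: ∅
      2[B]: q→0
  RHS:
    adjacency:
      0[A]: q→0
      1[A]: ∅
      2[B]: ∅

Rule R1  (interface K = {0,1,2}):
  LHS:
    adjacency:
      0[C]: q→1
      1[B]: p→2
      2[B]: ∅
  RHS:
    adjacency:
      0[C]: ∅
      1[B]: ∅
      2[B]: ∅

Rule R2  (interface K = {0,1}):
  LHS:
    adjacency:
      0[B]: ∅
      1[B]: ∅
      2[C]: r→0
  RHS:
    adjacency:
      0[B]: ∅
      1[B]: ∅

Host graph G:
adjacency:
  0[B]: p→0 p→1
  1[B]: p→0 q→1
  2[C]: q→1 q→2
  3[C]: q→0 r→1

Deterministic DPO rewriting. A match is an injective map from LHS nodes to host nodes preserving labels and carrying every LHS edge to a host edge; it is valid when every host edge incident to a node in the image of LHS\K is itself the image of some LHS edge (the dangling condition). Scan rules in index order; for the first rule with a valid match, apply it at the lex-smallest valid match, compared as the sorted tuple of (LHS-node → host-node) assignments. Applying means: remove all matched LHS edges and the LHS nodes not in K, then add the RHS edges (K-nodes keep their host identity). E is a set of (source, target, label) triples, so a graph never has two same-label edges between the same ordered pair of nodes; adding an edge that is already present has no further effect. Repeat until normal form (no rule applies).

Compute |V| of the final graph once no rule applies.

start.  V:4 E:8  edges: 0-p->0 0-p->1 1-p->0 1-q->1 2-q->1 2-q->2 3-q->0 3-r->1
1. fire R1 via {0↦2, 1↦1, 2↦0}  →  V:4 E:6  edges: 0-p->0 0-p->1 1-q->1 2-q->2 3-q->0 3-r->1
2. fire R1 via {0↦3, 1↦0, 2↦1}  →  V:4 E:4  edges: 0-p->0 1-q->1 2-q->2 3-r->1
3. fire R2 via {0↦1, 1↦0, 2↦3}  →  V:3 E:3  edges: 0-p->0 1-q->1 2-q->2
halt: no rule applies after step 3
NF nodes: {0:B, 1:B, 2:C}

Answer: 3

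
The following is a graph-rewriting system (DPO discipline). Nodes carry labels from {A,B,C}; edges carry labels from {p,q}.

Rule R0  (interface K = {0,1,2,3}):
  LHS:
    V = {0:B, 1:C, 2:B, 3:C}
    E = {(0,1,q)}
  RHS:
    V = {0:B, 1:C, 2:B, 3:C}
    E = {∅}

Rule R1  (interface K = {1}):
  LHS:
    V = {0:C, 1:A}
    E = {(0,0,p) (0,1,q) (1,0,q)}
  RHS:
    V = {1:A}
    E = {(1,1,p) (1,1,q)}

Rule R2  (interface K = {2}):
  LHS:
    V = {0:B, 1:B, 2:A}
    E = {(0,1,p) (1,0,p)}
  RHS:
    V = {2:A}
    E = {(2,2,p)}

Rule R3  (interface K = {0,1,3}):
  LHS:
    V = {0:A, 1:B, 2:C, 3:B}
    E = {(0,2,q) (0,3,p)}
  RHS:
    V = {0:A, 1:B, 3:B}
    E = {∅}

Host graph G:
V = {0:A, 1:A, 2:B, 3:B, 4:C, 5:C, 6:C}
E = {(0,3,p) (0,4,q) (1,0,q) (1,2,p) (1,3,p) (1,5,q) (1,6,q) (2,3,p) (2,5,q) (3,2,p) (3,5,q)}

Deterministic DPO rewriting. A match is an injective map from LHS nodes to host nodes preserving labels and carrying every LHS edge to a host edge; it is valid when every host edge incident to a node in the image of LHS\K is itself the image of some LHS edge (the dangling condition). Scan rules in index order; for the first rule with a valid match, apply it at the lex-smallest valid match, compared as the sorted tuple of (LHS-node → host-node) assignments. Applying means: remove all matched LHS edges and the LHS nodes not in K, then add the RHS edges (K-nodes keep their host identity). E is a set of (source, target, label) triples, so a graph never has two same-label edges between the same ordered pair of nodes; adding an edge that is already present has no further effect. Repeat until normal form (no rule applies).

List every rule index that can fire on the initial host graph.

Answer: [R0,R3]

Derivation:
R0: 4 valid matches — {0↦2, 1↦5, 2↦3, 3↦4}, {0↦2, 1↦5, 2↦3, 3↦6}, {0↦3, 1↦5, 2↦2, 3↦4} (+1 more)
R1: no valid match — LHS pattern not found
R2: no valid match — 4 raw matches, all fail dangling condition
R3: 3 valid matches — {0↦0, 1↦2, 2↦4, 3↦3}, {0↦1, 1↦2, 2↦6, 3↦3}, {0↦1, 1↦3, 2↦6, 3↦2}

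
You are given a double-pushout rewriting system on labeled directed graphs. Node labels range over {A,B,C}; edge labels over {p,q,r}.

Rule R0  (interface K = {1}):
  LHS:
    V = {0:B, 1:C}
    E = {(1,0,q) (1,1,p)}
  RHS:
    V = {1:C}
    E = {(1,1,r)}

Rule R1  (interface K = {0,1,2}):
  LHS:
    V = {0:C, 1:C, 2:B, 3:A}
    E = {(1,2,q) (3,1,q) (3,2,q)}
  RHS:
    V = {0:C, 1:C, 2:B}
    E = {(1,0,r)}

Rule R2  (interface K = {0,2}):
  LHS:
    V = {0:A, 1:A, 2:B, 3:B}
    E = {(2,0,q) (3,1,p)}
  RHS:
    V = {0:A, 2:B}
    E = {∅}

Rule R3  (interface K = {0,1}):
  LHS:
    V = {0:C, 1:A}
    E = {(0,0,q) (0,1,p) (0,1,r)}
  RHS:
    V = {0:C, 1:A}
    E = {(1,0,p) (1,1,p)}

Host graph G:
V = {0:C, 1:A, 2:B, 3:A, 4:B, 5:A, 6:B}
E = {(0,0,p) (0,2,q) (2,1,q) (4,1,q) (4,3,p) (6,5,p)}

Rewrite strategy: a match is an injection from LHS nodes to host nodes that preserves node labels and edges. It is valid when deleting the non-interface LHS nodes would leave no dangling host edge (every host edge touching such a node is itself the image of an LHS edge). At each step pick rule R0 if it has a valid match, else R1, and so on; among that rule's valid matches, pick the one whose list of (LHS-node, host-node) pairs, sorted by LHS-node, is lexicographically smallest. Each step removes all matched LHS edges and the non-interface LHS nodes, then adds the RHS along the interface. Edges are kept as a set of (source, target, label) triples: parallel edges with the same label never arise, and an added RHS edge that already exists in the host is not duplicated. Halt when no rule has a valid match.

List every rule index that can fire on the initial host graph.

Answer: [R2]

Steps:
R0: no valid match — 1 raw match, all fail dangling condition
R1: no valid match — LHS pattern not found
R2: 2 valid matches — {0↦1, 1↦5, 2↦2, 3↦6}, {0↦1, 1↦5, 2↦4, 3↦6}
R3: no valid match — LHS pattern not found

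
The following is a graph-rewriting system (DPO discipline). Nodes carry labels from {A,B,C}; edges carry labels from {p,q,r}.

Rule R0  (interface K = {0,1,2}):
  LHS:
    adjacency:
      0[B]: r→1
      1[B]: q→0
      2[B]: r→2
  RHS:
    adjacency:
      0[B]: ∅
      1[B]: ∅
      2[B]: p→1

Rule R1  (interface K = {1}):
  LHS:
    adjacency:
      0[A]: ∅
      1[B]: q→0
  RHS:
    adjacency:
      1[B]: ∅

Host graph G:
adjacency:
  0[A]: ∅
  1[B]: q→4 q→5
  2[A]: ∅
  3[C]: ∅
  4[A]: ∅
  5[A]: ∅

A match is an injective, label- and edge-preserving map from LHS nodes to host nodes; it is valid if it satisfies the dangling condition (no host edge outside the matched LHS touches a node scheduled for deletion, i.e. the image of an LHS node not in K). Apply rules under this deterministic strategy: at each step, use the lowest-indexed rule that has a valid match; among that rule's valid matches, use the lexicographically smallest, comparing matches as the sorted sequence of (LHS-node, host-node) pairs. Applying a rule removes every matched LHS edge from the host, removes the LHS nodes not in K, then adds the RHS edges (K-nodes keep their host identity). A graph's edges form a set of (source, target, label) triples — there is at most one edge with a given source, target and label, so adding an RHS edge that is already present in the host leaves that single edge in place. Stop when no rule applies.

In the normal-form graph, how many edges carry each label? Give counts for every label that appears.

[0] host  ⇒  6 nodes, 2 edges  {1-q->4 1-q->5}
[1] R1 @ {0↦4, 1↦1}  ⇒  5 nodes, 1 edges  {1-q->5}
[2] R1 @ {0↦5, 1↦1}  ⇒  4 nodes, 0 edges  {∅}
normal form: no rule applies after step 2
NF edges: []

Answer: (no edges)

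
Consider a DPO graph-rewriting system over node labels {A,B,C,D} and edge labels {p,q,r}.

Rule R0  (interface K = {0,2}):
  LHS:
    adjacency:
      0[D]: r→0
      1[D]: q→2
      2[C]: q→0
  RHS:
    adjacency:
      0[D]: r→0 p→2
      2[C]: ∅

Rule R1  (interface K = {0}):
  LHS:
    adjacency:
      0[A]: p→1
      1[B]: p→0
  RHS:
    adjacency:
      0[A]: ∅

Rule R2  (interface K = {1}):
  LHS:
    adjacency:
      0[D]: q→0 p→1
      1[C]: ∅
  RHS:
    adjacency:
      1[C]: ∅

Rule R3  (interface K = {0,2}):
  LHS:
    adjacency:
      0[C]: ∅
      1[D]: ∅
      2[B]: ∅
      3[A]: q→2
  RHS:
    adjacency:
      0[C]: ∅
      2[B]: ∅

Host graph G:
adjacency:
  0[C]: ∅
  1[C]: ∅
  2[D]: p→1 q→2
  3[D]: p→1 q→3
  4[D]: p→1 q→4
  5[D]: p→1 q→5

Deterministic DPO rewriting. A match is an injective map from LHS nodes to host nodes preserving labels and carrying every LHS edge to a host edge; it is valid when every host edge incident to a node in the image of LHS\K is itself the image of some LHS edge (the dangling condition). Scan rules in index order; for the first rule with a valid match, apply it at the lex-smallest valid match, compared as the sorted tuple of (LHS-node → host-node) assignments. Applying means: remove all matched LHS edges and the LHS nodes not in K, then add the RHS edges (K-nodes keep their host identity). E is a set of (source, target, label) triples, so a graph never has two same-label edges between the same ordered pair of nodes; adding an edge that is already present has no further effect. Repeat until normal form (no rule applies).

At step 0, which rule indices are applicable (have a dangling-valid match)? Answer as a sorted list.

R0: no valid match — LHS pattern not found
R1: no valid match — LHS pattern not found
R2: 4 valid matches — {0↦2, 1↦1}, {0↦3, 1↦1}, {0↦4, 1↦1} (+1 more)
R3: no valid match — LHS pattern not found

Answer: [R2]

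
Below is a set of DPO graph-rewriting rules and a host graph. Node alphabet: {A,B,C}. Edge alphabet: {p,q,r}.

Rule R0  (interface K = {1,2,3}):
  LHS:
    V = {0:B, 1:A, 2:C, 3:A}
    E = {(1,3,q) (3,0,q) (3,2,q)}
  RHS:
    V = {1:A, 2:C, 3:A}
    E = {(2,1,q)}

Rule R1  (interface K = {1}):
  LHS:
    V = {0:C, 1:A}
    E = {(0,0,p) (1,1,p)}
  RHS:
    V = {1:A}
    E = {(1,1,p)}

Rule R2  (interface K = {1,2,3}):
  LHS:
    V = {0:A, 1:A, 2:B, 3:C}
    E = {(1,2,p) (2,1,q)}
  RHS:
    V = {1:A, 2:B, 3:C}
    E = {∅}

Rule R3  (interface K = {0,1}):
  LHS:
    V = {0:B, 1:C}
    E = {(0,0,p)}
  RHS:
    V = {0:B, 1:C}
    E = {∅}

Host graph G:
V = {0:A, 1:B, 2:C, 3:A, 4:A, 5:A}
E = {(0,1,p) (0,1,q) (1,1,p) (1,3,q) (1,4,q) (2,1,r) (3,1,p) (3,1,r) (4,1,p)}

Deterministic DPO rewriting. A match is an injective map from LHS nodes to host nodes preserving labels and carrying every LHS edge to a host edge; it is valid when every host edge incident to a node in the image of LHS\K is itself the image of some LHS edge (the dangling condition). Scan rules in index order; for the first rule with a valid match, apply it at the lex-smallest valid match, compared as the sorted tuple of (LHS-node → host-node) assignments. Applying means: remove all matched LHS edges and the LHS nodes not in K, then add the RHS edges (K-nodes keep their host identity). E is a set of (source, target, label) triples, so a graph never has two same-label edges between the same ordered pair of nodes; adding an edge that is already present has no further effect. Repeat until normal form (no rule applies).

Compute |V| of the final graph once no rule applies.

[0] host  ⇒  6 nodes, 9 edges  {0-p->1 0-q->1 1-p->1 1-q->3 1-q->4 2-r->1 3-p->1 3-r->1 4-p->1}
[1] R2 @ {0↦5, 1↦3, 2↦1, 3↦2}  ⇒  5 nodes, 7 edges  {0-p->1 0-q->1 1-p->1 1-q->4 2-r->1 3-r->1 4-p->1}
[2] R3 @ {0↦1, 1↦2}  ⇒  5 nodes, 6 edges  {0-p->1 0-q->1 1-q->4 2-r->1 3-r->1 4-p->1}
normal form: no rule applies after step 2
NF nodes: {0:A, 1:B, 2:C, 3:A, 4:A}

Answer: 5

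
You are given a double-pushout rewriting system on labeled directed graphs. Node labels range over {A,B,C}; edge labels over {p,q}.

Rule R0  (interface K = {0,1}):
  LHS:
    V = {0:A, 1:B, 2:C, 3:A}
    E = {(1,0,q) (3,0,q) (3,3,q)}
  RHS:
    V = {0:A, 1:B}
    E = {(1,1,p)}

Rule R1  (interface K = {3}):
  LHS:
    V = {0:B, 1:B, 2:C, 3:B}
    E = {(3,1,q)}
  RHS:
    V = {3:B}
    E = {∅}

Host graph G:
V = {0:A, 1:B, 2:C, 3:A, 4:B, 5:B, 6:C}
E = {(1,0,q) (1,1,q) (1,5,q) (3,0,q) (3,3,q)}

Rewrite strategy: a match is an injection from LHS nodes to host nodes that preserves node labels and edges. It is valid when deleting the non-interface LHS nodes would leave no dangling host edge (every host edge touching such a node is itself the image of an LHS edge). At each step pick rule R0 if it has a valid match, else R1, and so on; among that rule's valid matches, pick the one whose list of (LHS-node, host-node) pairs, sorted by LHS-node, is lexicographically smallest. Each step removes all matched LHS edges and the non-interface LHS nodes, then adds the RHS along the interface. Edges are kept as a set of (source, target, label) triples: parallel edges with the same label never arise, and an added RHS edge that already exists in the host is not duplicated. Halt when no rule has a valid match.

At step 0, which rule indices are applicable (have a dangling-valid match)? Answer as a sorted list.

Answer: [R0,R1]

Derivation:
R0: 2 valid matches — {0↦0, 1↦1, 2↦2, 3↦3}, {0↦0, 1↦1, 2↦6, 3↦3}
R1: 2 valid matches — {0↦4, 1↦5, 2↦2, 3↦1}, {0↦4, 1↦5, 2↦6, 3↦1}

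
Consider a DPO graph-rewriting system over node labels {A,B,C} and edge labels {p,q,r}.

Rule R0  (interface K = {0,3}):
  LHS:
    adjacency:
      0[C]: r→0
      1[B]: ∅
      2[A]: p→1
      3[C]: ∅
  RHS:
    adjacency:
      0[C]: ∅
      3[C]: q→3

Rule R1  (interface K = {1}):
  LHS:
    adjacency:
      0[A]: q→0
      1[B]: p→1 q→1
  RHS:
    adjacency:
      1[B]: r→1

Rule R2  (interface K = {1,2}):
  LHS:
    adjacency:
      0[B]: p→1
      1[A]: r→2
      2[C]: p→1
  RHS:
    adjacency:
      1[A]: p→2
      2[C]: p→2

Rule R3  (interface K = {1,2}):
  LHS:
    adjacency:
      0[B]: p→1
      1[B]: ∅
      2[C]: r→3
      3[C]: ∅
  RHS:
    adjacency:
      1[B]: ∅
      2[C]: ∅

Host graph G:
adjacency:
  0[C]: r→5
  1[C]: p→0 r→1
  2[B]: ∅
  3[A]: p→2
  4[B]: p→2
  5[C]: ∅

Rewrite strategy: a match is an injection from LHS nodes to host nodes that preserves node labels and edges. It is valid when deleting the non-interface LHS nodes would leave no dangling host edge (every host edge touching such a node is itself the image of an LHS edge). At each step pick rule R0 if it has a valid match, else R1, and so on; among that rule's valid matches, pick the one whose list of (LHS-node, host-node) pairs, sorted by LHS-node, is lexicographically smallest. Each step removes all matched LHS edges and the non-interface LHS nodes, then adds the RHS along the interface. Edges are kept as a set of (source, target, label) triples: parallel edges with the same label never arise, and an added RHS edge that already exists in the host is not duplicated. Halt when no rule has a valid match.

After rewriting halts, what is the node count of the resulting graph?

Answer: 2

Rewrite trace:
start.  V:6 E:5  edges: 0-r->5 1-p->0 1-r->1 3-p->2 4-p->2
1. fire R3 via {0↦4, 1↦2, 2↦0, 3↦5}  →  V:4 E:3  edges: 1-p->0 1-r->1 3-p->2
2. fire R0 via {0↦1, 1↦2, 2↦3, 3↦0}  →  V:2 E:2  edges: 0-q->0 1-p->0
normal form: no rule applies after step 2
NF nodes: {0:C, 1:C}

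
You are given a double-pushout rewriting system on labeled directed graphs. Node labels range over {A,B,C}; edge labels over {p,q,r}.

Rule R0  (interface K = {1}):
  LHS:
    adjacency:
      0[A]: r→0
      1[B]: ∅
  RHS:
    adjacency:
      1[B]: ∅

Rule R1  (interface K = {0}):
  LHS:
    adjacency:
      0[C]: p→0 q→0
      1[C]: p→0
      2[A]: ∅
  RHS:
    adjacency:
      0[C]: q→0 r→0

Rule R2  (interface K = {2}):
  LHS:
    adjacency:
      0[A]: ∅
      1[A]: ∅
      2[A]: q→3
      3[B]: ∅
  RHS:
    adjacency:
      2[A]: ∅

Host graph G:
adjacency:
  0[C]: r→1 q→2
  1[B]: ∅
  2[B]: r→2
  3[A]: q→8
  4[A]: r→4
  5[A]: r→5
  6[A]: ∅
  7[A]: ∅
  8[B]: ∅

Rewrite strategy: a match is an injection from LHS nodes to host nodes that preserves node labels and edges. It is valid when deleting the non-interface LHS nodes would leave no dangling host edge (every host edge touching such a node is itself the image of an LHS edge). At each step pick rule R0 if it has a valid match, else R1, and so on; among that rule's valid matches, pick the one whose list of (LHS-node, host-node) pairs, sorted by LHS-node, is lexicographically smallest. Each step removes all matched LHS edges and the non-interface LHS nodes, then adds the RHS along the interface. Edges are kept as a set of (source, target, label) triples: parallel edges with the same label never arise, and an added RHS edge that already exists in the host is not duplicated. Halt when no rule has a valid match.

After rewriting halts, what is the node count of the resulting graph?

Answer: 4

Derivation:
initial: |V|=9 |E|=6  E = 0-r->1 0-q->2 2-r->2 3-q->8 4-r->4 5-r->5
step 1: apply R0 at {0↦4, 1↦1}  → |V|=8 |E|=5  E = 0-r->1 0-q->2 2-r->2 3-q->8 5-r->5
step 2: apply R0 at {0↦5, 1↦1}  → |V|=7 |E|=4  E = 0-r->1 0-q->2 2-r->2 3-q->8
step 3: apply R2 at {0↦6, 1↦7, 2↦3, 3↦8}  → |V|=4 |E|=3  E = 0-r->1 0-q->2 2-r->2
normal form: no rule applies after step 3
NF nodes: {0:C, 1:B, 2:B, 3:A}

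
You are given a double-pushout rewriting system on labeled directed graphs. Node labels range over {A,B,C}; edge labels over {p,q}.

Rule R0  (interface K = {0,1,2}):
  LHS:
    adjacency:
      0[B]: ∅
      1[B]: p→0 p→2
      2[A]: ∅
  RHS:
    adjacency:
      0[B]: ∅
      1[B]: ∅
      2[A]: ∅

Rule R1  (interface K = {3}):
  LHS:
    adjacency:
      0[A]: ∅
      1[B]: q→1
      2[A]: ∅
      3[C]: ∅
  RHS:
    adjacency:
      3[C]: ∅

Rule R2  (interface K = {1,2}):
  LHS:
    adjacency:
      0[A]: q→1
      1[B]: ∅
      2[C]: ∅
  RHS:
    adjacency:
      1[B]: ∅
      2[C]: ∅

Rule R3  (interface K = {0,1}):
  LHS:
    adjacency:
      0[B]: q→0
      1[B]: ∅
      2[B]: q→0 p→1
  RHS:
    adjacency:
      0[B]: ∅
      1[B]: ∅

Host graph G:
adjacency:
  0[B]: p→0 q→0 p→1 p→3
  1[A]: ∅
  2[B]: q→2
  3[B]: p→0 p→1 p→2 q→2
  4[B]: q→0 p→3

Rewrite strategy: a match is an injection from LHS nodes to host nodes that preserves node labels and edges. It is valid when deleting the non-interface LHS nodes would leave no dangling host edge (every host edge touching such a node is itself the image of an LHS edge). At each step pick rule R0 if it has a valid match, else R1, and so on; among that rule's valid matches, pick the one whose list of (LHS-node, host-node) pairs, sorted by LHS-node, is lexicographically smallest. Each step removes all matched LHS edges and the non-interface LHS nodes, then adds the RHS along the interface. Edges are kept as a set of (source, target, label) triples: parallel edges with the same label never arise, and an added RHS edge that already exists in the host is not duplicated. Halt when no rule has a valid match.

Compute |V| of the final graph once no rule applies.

Answer: 4

Steps:
start.  V:5 E:11  edges: 0-p->0 0-q->0 0-p->1 0-p->3 2-q->2 3-p->0 3-p->1 3-p->2 3-q->2 4-q->0 4-p->3
1. fire R0 via {0↦0, 1↦3, 2↦1}  →  V:5 E:9  edges: 0-p->0 0-q->0 0-p->1 0-p->3 2-q->2 3-p->2 3-q->2 4-q->0 4-p->3
2. fire R0 via {0↦3, 1↦0, 2↦1}  →  V:5 E:7  edges: 0-p->0 0-q->0 2-q->2 3-p->2 3-q->2 4-q->0 4-p->3
3. fire R3 via {0↦0, 1↦3, 2↦4}  →  V:4 E:4  edges: 0-p->0 2-q->2 3-p->2 3-q->2
final graph: no rule applies after step 3
NF nodes: {0:B, 1:A, 2:B, 3:B}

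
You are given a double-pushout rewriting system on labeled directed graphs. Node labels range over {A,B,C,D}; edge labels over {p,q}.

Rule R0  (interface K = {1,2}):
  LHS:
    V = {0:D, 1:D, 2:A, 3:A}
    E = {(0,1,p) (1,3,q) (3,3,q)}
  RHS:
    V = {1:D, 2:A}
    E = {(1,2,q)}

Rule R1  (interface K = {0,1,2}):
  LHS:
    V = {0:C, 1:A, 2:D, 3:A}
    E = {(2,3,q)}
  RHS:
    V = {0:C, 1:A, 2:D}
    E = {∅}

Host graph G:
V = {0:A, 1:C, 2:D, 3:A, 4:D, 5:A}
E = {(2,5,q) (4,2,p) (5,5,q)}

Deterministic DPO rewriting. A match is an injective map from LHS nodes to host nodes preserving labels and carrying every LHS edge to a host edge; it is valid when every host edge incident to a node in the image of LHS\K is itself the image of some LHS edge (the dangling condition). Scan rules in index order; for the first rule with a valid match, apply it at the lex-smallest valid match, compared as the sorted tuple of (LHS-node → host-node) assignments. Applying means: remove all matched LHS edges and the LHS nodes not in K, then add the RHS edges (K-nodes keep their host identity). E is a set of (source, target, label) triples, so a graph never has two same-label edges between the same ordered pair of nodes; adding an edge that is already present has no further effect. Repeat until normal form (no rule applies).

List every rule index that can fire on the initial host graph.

Answer: [R0]

Derivation:
R0: 2 valid matches — {0↦4, 1↦2, 2↦0, 3↦5}, {0↦4, 1↦2, 2↦3, 3↦5}
R1: no valid match — 2 raw matches, all fail dangling condition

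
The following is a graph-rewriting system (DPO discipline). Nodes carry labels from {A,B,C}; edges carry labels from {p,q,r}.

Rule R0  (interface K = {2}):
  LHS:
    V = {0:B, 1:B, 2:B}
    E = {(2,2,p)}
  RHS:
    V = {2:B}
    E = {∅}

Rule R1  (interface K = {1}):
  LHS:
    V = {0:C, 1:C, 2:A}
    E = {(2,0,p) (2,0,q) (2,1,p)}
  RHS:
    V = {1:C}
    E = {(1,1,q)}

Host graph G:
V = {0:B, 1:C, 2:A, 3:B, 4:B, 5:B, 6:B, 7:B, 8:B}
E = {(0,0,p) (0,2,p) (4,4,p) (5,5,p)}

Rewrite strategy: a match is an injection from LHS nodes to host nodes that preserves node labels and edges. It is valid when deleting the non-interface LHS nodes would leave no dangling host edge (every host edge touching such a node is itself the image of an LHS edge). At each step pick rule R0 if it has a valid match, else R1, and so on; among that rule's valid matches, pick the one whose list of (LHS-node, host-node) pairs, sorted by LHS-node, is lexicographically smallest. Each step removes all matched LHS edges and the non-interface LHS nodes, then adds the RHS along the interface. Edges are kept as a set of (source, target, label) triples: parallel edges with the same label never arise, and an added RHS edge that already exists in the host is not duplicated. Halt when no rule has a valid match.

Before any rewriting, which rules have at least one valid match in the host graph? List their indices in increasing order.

R0: 36 valid matches — {0↦3, 1↦6, 2↦0}, {0↦3, 1↦6, 2↦4}, {0↦3, 1↦6, 2↦5} (+33 more)
R1: no valid match — LHS pattern not found

Answer: [R0]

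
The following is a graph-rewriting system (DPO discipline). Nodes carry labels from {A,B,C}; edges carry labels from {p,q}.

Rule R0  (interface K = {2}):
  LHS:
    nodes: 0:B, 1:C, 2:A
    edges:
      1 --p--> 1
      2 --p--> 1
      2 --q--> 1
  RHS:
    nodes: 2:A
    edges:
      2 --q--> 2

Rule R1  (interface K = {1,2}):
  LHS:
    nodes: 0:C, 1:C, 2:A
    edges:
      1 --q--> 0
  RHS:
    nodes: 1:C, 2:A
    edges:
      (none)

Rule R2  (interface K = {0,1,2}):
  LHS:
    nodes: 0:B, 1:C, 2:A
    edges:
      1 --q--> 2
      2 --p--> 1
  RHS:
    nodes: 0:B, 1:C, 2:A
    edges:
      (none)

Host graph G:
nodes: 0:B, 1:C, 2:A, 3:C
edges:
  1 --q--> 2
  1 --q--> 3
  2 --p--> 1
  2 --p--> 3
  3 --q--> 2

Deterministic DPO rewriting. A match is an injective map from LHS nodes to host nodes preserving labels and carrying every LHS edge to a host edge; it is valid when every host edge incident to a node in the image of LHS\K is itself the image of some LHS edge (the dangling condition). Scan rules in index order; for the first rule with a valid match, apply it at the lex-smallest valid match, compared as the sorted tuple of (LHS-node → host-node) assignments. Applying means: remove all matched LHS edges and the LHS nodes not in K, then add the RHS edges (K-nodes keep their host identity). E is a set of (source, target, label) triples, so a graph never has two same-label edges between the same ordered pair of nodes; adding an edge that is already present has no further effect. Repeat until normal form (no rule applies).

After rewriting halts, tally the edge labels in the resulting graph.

initial: |V|=4 |E|=5  E = 1-q->2 1-q->3 2-p->1 2-p->3 3-q->2
step 1: apply R2 at {0↦0, 1↦1, 2↦2}  → |V|=4 |E|=3  E = 1-q->3 2-p->3 3-q->2
step 2: apply R2 at {0↦0, 1↦3, 2↦2}  → |V|=4 |E|=1  E = 1-q->3
step 3: apply R1 at {0↦3, 1↦1, 2↦2}  → |V|=3 |E|=0  E = ∅
halt: no rule applies after step 3
NF edges: []

Answer: (no edges)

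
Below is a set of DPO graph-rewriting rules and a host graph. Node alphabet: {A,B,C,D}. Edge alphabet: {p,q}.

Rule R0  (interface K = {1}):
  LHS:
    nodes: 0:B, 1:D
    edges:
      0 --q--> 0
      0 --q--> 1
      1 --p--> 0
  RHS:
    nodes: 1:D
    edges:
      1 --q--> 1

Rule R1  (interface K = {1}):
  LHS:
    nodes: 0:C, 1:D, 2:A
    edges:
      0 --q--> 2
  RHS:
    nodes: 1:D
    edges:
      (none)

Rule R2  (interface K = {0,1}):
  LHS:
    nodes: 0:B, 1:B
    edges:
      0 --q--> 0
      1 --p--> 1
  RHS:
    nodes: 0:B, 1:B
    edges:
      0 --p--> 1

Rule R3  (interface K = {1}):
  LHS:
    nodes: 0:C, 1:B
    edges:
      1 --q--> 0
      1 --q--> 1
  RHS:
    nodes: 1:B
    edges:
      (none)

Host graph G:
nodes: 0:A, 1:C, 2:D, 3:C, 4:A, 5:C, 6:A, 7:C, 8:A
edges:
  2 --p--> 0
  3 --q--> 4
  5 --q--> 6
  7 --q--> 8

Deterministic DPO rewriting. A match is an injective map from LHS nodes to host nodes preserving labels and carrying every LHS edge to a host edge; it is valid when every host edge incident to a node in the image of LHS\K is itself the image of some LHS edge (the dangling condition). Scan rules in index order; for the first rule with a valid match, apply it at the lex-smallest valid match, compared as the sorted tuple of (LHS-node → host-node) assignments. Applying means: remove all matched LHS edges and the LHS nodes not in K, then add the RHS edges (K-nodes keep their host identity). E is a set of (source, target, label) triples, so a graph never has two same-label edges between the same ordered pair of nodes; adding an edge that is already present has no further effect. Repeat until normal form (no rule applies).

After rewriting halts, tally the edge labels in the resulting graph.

initial: |V|=9 |E|=4  E = 2-p->0 3-q->4 5-q->6 7-q->8
step 1: apply R1 at {0↦3, 1↦2, 2↦4}  → |V|=7 |E|=3  E = 2-p->0 5-q->6 7-q->8
step 2: apply R1 at {0↦5, 1↦2, 2↦6}  → |V|=5 |E|=2  E = 2-p->0 7-q->8
step 3: apply R1 at {0↦7, 1↦2, 2↦8}  → |V|=3 |E|=1  E = 2-p->0
halt: no rule applies after step 3
NF edges: [(2, 0, 'p')]

Answer: p:1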